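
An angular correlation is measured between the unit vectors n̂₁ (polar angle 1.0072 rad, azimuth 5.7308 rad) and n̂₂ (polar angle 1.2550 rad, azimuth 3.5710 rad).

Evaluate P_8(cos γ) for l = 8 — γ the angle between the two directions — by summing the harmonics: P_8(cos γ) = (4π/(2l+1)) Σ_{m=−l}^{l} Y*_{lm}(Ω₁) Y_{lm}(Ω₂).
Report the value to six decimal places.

Addition theorem: P_8(cos γ) = (4π/17) Σ_m Y*_{lm}(Ω₁) Y_{lm}(Ω₂), m = −8…8:
  term(m=-8) = -0.00002 - 0.04617j   from Y*(Ω₁)=-0.03886 + 0.12867j, Y(Ω₂)=-0.32882 + 0.09944j
  term(m=-7) = -0.12681 + 0.08479j   from Y*(Ω₁)=-0.25429 + 0.22533j, Y(Ω₂)=0.44484 + 0.06076j
  term(m=-6) = 0.05166 + 0.02138j   from Y*(Ω₁)=-0.44397 + 0.07745j, Y(Ω₂)=-0.10478 - 0.06644j
  term(m=-5) = 0.01428 + 0.07171j   from Y*(Ω₁)=-0.22311 - 0.08903j, Y(Ω₂)=-0.16585 - 0.25523j
  term(m=-4) = -0.03430 + 0.03431j   from Y*(Ω₁)=0.11596 + 0.15616j, Y(Ω₂)=0.03649 + 0.24674j
  term(m=-3) = -0.06850 - 0.01362j   from Y*(Ω₁)=0.03024 + 0.34928j, Y(Ω₂)=-0.05554 + 0.19130j
  term(m=-2) = -0.00239 - 0.00576j   from Y*(Ω₁)=0.00980 - 0.01949j, Y(Ω₂)=0.18678 - 0.21643j
  term(m=-1) = 0.02868 - 0.04293j   from Y*(Ω₁)=0.29540 - 0.18208j, Y(Ω₂)=0.13526 - 0.06194j
  term(m=+0) = -0.00885 + 0.00000j   from Y*(Ω₁)=0.03018 + 0.00000j, Y(Ω₂)=-0.29334 + 0.00000j
  term(m=+1) = 0.02868 + 0.04293j   from Y*(Ω₁)=-0.29540 - 0.18208j, Y(Ω₂)=-0.13526 - 0.06194j
  term(m=+2) = -0.00239 + 0.00576j   from Y*(Ω₁)=0.00980 + 0.01949j, Y(Ω₂)=0.18678 + 0.21643j
  term(m=+3) = -0.06850 + 0.01362j   from Y*(Ω₁)=-0.03024 + 0.34928j, Y(Ω₂)=0.05554 + 0.19130j
  term(m=+4) = -0.03430 - 0.03431j   from Y*(Ω₁)=0.11596 - 0.15616j, Y(Ω₂)=0.03649 - 0.24674j
  term(m=+5) = 0.01428 - 0.07171j   from Y*(Ω₁)=0.22311 - 0.08903j, Y(Ω₂)=0.16585 - 0.25523j
  term(m=+6) = 0.05166 - 0.02138j   from Y*(Ω₁)=-0.44397 - 0.07745j, Y(Ω₂)=-0.10478 + 0.06644j
  term(m=+7) = -0.12681 - 0.08479j   from Y*(Ω₁)=0.25429 + 0.22533j, Y(Ω₂)=-0.44484 + 0.06076j
  term(m=+8) = -0.00002 + 0.04617j   from Y*(Ω₁)=-0.03886 - 0.12867j, Y(Ω₂)=-0.32882 - 0.09944j
Σ over m = -0.28361 + 0.00000j; ×(4π/17) → -0.20965 + 0.00000j. Real part: -0.209647

-0.209647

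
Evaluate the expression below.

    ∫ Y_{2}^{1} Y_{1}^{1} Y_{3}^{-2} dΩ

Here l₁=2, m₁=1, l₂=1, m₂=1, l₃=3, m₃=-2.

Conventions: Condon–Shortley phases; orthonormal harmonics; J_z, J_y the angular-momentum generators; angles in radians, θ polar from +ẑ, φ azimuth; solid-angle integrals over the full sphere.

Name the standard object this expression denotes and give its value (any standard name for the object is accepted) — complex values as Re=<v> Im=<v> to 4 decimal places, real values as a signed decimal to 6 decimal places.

This is a Gaunt coefficient — the integral of a triple product of spherical harmonics over the sphere.
Rules hold: Σm=0, L=6 even, 1≤3≤3.
N = 5·3·7 = 105
Δ = 0!·4!·2!/7! = 1/105
Racah Σ t=0..0: t=0:+1/4 = 1/4
⇒ 3j(2 1 3; 0 0 0)² = 3/35, sgn -1
Racah Σ t=0..0: t=0:+1/12 = 1/12
⇒ 3j(2 1 3; 1 1 -2)² = 2/21, sgn -1
4πI² = N·(3j₀)²·(3jₘ)² = 6/7
I = +1·√(0.857143/4π) = 0.26116903

Gaunt coefficient, +0.261169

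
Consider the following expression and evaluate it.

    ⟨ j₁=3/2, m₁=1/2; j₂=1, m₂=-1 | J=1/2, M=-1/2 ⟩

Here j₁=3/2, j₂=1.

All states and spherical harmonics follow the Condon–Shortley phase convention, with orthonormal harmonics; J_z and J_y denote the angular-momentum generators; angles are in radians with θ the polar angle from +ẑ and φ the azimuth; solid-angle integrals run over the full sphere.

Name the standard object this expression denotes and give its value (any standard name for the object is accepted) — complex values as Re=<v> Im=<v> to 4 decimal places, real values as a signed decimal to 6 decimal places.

Clebsch–Gordan coefficient, +√(1/6) ≈ +0.408248

This is a Clebsch–Gordan (vector-coupling) coefficient.
√[2·2!1!0!/4! · 2!1!0!2!0!1!] = √(2/3)
  +(−1)^0/∏(0,2,1,0,0,0)! = 1/2  (running 1/2)
⟨..|..⟩ = √(2/3)·(1/2) = +0.408248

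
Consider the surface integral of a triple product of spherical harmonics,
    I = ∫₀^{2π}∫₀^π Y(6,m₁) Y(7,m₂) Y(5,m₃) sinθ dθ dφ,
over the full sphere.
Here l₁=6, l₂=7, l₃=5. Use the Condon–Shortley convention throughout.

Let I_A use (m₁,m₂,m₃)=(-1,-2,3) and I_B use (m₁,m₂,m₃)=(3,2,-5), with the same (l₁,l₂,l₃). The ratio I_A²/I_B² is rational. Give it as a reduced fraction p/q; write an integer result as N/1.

1/2

Same 6,7,5: normalisation and zero-m 3j drop out of the ratio.
A: Δ: 8! 4! 6! / 19! → 1/174594420; sum: t=3:−1/829440 t=4:+1/414720 t=5:−1/2073600 = 1/1382400; 3j²(6 7 5; -1 -2 3) = Δ·Π!·Σ² = 294/46189  (sign +1)
B: Δ: 8! 4! 6! / 19! → 1/174594420; sum: t=3:−1/12441600 = -1/12441600; 3j²(6 7 5; 3 2 -5) = Δ·Π!·Σ² = 588/46189  (sign -1)
I_A²/I_B² = (294/46189)/(588/46189) = 1/2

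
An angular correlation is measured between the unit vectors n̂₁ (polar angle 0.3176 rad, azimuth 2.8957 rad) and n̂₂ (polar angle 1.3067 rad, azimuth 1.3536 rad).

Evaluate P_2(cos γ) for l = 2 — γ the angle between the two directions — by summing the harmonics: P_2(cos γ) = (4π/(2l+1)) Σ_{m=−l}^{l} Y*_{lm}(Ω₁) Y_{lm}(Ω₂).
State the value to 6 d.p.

Addition theorem: P_2(cos γ) = (4π/5) Σ_m Y*_{lm}(Ω₁) Y_{lm}(Ω₂), m = −2…2:
  m=-2: Y*=0.03321 - 0.01779j  Y=-0.32652 - 0.15149j  product -0.01354 + 0.00078j
  m=-1: Y*=-0.22230 + 0.05579j  Y=0.04195 - 0.19010j  product 0.00128 + 0.04460j
  m=+0: Y*=0.53851 + 0.00000j  Y=-0.25092 + 0.00000j  product -0.13512 + 0.00000j
  m=+1: Y*=0.22230 + 0.05579j  Y=-0.04195 - 0.19010j  product 0.00128 - 0.04460j
  m=+2: Y*=0.03321 + 0.01779j  Y=-0.32652 + 0.15149j  product -0.01354 - 0.00078j
Accumulated sum -0.15964 - 0.00000j; after 4π/(2l+1) scaling, -0.40121 - 0.00000j ⇒ P_2 = -0.401210

-0.401210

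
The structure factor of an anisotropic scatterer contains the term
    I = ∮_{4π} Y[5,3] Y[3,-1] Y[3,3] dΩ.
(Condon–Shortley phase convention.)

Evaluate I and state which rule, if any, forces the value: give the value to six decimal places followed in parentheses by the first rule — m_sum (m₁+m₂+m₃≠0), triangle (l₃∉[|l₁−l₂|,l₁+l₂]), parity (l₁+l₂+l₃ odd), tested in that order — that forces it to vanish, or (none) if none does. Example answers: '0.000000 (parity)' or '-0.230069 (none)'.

0.000000 (m_sum)

3 − 1 + 3 = 5 ≠ 0: azimuthal integral kills it; I = 0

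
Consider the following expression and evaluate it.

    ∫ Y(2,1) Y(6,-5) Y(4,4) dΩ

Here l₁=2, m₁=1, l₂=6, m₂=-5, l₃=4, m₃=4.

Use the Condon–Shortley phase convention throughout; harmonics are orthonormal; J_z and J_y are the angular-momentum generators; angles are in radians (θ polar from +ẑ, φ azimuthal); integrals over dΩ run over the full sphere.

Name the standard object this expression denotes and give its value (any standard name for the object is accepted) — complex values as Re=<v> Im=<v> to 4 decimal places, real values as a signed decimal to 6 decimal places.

This is a Gaunt coefficient — the integral of a triple product of spherical harmonics over the sphere.
m-sum 0 ✓  L=12 even ✓  4≤4≤8 ✓
Π(2lᵢ+1) = 5×13×9 = 585
triangle coeff Δ(2,6,4) = 1/6435
Σ_t [2,2]: t=2:+1/2304 = 1/2304
(3j)²=5/143 [(2 6 4; 0 0 0)], sign=+1
Σ_t [1,1]: t=1:−1/241920 = -1/241920
(3j)²=1/39 [(2 6 4; 1 -5 4)], sign=-1
⇒ 4πI² = 75/143
I = (-1)√(75/143/(4π)) = -0.20429497

Gaunt coefficient, -0.204295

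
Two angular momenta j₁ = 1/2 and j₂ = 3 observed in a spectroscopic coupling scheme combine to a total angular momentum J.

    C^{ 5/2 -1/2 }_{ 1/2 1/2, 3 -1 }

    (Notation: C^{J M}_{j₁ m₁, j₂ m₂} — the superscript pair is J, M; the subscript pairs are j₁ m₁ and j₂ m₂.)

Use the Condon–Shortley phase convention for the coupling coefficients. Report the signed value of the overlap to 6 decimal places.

triangle: 1!*0!*5!/7! = 120/5040
(j±m)!: 1!*0!*2!*4!*2!*3! = 576
prefactor² = (2J+1)*Δ*N² = 576/7
  k=0: +1/(0!*1!*0!*2!*0!*3!) = 1/12
Σ = 1/12  ⇒  CG² = 576/7*(1/12)² = 4/7
CG = +√(4/7) = +0.755929

+0.755929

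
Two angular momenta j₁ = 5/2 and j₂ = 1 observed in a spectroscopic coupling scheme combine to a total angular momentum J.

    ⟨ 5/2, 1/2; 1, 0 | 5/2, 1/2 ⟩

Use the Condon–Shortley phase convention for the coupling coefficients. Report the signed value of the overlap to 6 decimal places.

+0.169031

j₁+j₂−J=1  J+j₁−j₂=4  J−j₁+j₂=1  j₁+j₂+J+1=7
(j₁±m₁, j₂±m₂, J±M) = (3,2,1,1,3,2)
P² = 144/35
sum k=0..1:
  [0] +1/4 = 1/4
  [1] −1/6 = -1/6
S = 1/12
C² = P²·S² = 1/35 ; C = +0.169031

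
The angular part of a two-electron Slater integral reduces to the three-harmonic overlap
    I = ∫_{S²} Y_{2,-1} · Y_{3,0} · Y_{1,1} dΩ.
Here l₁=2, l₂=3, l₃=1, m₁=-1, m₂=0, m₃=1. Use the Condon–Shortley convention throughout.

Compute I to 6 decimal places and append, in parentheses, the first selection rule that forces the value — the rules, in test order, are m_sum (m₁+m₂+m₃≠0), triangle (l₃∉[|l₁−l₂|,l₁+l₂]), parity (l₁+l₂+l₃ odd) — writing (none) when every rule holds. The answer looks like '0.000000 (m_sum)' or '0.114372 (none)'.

Rules hold: Σm=0, L=6 even, 1≤1≤5.
N = 5·7·3 = 105
Δ = 4!·0!·2!/7! = 1/105
Racah Σ t=2..2: t=2:+1/4 = 1/4
⇒ 3j(2 3 1; 0 0 0)² = 3/35, sgn -1
Racah Σ t=3..3: t=3:−1/12 = -1/12
⇒ 3j(2 3 1; -1 0 1)² = 1/35, sgn -1
4πI² = N·(3j₀)²·(3jₘ)² = 9/35
I = +1·√(0.257143/4π) = 0.14304817
No selection rule forces the value: the integral is nonzero (none).

0.143048 (none)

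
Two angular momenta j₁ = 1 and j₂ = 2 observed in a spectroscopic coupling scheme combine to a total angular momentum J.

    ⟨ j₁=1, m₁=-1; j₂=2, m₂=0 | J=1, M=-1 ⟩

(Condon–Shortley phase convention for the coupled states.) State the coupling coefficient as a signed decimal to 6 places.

j₁+j₂−J=2  J+j₁−j₂=0  J−j₁+j₂=2  j₁+j₂+J+1=5
(j₁±m₁, j₂±m₂, J±M) = (0,2,2,2,0,2)
P² = 8/5
sum k=2..2:
  [2] +1/4 = 1/4
S = 1/4
C² = P²·S² = 1/10 ; C = +0.316228

+√(1/10) = +0.316228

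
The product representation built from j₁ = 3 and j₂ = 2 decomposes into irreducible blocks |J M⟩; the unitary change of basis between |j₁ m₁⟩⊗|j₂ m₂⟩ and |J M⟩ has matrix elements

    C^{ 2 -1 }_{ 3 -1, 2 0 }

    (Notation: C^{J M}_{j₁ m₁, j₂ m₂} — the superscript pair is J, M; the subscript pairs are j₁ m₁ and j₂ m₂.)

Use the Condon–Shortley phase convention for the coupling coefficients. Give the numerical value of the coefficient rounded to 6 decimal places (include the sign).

+√(1/7) ≈ +0.377964

triangle: 3!×3!×1!/8! = 36/40320
(j±m)!: 2!×4!×2!×2!×1!×3! = 1152
prefactor² = (2J+1)×Δ×N² = 36/7
  k=1: −1/(1!×2!×3!×1!×0!×0!) = -1/12
  k=2: +1/(2!×1!×2!×0!×1!×1!) = 1/4
Σ = 1/6  ⇒  CG² = 36/7×(1/6)² = 1/7
CG = +√(1/7) = +0.377964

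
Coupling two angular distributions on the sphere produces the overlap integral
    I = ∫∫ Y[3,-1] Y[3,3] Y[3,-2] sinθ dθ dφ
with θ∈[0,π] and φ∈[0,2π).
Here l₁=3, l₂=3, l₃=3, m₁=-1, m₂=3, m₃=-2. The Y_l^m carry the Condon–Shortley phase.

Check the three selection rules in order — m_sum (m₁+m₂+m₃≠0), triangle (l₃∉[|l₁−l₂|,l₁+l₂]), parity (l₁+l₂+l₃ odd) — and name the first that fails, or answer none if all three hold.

parity

azimuthal sum: -1 + 3 − 2 = 0  ✓
0 ≤ 3 ≤ 6 (triangle on l)  ✓
L = 3 + 3 + 3 = 9 (odd)  ✗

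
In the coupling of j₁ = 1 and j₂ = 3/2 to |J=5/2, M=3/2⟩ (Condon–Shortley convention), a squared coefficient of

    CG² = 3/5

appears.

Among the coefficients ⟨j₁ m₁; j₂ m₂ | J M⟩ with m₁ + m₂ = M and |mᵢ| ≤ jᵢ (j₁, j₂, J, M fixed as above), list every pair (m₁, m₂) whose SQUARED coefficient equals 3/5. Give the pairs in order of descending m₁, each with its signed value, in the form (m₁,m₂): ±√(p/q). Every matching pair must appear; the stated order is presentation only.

Admissible pairs with m₁+m₂ = M = 3/2: (0,3/2), (1,1/2)
  (m₁,m₂)=(1,1/2): CG² = 3/5, CG = +√(3/5)   ← matches the target
  (m₁,m₂)=(0,3/2): CG² = 2/5, CG = +√(2/5)
Pairs with CG² = 3/5: (1,1/2): +√(3/5)

(1,1/2): +√(3/5)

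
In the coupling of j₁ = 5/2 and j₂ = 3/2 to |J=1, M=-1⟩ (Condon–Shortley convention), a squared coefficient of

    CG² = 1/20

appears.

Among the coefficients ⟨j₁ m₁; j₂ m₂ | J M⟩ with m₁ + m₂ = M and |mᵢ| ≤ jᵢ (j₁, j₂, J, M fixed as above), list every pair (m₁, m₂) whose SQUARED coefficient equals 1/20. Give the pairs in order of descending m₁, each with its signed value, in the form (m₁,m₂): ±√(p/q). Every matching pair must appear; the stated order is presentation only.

Admissible pairs with m₁+m₂ = M = -1: (-5/2,3/2), (-3/2,1/2), (-1/2,-1/2), (1/2,-3/2)
  (m₁,m₂)=(1/2,-3/2): CG² = 1/20, CG = +√(1/20)   ← matches the target
  (m₁,m₂)=(-1/2,-1/2): CG² = 3/20, CG = −√(3/20)
  (m₁,m₂)=(-3/2,1/2): CG² = 3/10, CG = +√(3/10)
  (m₁,m₂)=(-5/2,3/2): CG² = 1/2, CG = −√(1/2)
Pairs with CG² = 1/20: (1/2,-3/2): +√(1/20)

(1/2,-3/2): +√(1/20)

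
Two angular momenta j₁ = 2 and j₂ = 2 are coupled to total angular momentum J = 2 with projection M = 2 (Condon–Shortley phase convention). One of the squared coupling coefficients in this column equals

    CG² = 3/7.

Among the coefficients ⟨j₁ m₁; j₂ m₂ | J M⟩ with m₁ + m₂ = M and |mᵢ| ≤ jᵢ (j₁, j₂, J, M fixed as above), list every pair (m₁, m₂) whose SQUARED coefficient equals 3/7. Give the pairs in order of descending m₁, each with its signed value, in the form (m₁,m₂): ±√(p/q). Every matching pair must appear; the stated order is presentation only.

(1,1): −√(3/7)

Admissible pairs with m₁+m₂ = M = 2: (0,2), (1,1), (2,0)
  (m₁,m₂)=(2,0): CG² = 2/7, CG = +√(2/7)
  (m₁,m₂)=(1,1): CG² = 3/7, CG = −√(3/7)   ← matches the target
  (m₁,m₂)=(0,2): CG² = 2/7, CG = +√(2/7)
Pairs with CG² = 3/7: (1,1): −√(3/7)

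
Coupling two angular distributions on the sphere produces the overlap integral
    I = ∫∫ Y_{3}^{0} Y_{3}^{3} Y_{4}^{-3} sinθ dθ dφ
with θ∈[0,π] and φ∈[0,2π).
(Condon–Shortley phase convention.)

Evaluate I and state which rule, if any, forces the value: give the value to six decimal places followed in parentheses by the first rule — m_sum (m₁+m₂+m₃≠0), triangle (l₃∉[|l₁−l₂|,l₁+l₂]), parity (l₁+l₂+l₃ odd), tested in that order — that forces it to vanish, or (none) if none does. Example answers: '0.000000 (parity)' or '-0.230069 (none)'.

Checks pass: Σm=0; 10 even; l₃=4∈[0,6].
(2·3+1)(2·3+1)(2·4+1) = 441
Δ: 2! 4! 4! / 11! → 1/34650
sum: t=0:+1/72 t=1:−1/16 t=2:+1/72 = -5/144
3j²(3 3 4; 0 0 0) = Δ·Π!·Σ² = 2/77  (sign -1)
sum: t=2:+1/288 = 1/288
3j²(3 3 4; 0 3 -3) = Δ·Π!·Σ² = 1/22  (sign -1)
combine: 4πI² = 441·2/77·1/22 = 63/121
take √, sign +1: I = 0.20355073
No selection rule forces the value: the integral is nonzero (none).

0.203551 (none)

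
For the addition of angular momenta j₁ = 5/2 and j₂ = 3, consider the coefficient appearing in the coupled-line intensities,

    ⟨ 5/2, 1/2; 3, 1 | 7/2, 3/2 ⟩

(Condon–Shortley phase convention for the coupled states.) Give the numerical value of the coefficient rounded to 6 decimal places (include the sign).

−√(5/21) ≈ -0.487950

j₁+j₂−J=2  J+j₁−j₂=3  J−j₁+j₂=4  j₁+j₂+J+1=10
(j₁±m₁, j₂±m₂, J±M) = (3,2,4,2,5,2)
P² = 3072/35
sum k=0..2:
  [0] +1/96 = 1/96
  [1] −1/12 = -1/12
  [2] +1/48 = 1/48
S = -5/96
C² = P²·S² = 5/21 ; C = -0.487950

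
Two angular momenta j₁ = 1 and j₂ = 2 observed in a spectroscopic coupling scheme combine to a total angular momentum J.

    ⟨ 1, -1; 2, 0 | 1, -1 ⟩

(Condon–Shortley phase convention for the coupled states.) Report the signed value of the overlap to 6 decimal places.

√[3·2!0!2!/5! · 0!2!2!2!0!2!] = √(8/5)
  +(−1)^2/∏(2,0,0,0,0,2)! = 1/4  (running 1/4)
⟨..|..⟩ = √(8/5)·(1/4) = +0.316228

+√(1/10) ≈ +0.316228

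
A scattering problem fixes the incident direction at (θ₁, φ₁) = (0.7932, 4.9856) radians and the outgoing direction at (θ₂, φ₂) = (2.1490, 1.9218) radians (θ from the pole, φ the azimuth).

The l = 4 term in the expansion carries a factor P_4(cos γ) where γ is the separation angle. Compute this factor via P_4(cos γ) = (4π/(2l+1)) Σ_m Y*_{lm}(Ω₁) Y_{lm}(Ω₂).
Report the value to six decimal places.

0.794161

Expand P_4 via completeness: Σ_{m} conj(Y_{4,m}) at Ω₁ times Y_{4,m} at Ω₂ —
  term(m=-4) = 0.02364 - 0.00760j   from Y*(Ω₁)=0.05249 + 0.10132j, Y(Ω₂)=0.03613 - 0.21464j
  term(m=-3) = 0.12420 - 0.02952j   from Y*(Ω₁)=-0.23225 + 0.21687j, Y(Ω₂)=-0.34910 - 0.19885j
  term(m=-2) = 0.10502 - 0.01647j   from Y*(Ω₁)=-0.35491 - 0.21586j, Y(Ω₂)=-0.19540 + 0.16525j
  term(m=-1) = -0.02068 + 0.00161j   from Y*(Ω₁)=0.02842 - 0.10143j, Y(Ω₂)=-0.06769 - 0.18486j
  term(m=+0) = 0.10439 + 0.00000j   from Y*(Ω₁)=-0.34770 + 0.00000j, Y(Ω₂)=-0.30023 + 0.00000j
  term(m=+1) = -0.02068 - 0.00161j   from Y*(Ω₁)=-0.02842 - 0.10143j, Y(Ω₂)=0.06769 - 0.18486j
  term(m=+2) = 0.10502 + 0.01647j   from Y*(Ω₁)=-0.35491 + 0.21586j, Y(Ω₂)=-0.19540 - 0.16525j
  term(m=+3) = 0.12420 + 0.02952j   from Y*(Ω₁)=0.23225 + 0.21687j, Y(Ω₂)=0.34910 - 0.19885j
  term(m=+4) = 0.02364 + 0.00760j   from Y*(Ω₁)=0.05249 - 0.10132j, Y(Ω₂)=0.03613 + 0.21464j
Accumulated sum 0.56878 + 0.00000j; after 4π/(2l+1) scaling, 0.79416 + 0.00000j ⇒ P_4 = 0.794161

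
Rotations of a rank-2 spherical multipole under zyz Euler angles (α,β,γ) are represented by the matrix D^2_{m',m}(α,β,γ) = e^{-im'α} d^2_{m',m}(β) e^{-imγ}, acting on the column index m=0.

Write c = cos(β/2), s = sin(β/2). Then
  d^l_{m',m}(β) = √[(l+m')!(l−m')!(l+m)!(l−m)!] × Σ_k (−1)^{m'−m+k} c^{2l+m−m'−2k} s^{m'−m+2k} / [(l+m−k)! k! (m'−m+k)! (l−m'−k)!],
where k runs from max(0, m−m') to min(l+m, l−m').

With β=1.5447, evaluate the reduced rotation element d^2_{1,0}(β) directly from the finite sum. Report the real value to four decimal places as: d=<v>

d^2_{1,0}(β=1.5447) via the finite sum:
c=cos(1.544700/2)=0.716273, s=sin(1.544700/2)=0.697820; N=√[6·1·2·2]=4.898979
k: max(0,(0)−(1))=0 … min(2+(0),2−(1))=1
  k=0: (−1)^1·4.8990/(2)·0.7163^3·0.6978^1 = -0.628137
  k=1: (−1)^2·4.8990/(2)·0.7163^1·0.6978^3 = +0.596191
d^2_{1,0}(1.5447) = -0.628137 +0.596191 = -0.031947

d=-0.0319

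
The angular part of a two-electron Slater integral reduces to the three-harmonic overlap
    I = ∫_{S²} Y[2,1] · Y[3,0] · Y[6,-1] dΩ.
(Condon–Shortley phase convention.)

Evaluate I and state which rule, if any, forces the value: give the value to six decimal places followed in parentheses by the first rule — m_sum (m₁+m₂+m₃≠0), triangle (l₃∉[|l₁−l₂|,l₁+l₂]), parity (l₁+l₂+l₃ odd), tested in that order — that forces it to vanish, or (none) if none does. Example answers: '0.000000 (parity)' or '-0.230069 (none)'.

0.000000 (triangle)

triangle: need 1≤l₃≤5, have 6; I=0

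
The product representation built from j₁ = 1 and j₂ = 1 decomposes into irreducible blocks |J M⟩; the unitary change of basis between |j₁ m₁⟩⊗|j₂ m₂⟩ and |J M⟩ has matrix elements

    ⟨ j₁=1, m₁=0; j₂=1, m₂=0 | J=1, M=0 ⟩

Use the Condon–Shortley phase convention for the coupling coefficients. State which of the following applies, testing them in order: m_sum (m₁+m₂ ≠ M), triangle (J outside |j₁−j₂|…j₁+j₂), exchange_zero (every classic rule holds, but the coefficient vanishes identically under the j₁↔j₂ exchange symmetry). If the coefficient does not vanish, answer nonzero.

exchange_zero

m-sum: m₁+m₂ = 0+0 = 0, M = 0  ✓
triangle: |j₁−j₂| = 0 ≤ J = 1 ≤ j₁+j₂ = 2  ✓
exchange: j₁=j₂ and m₁=m₂, and (−1)^(j₁+j₂−J) = (−1)^1 = −1 forces ⟨j₁m₁;j₂m₂|JM⟩ = −⟨j₂m₂;j₁m₁|JM⟩ = −⟨j₁m₁;j₂m₂|JM⟩ ⇒ the coefficient vanishes identically
Racah sum check: Σ_k collapses to 0 ⇒ CG = 0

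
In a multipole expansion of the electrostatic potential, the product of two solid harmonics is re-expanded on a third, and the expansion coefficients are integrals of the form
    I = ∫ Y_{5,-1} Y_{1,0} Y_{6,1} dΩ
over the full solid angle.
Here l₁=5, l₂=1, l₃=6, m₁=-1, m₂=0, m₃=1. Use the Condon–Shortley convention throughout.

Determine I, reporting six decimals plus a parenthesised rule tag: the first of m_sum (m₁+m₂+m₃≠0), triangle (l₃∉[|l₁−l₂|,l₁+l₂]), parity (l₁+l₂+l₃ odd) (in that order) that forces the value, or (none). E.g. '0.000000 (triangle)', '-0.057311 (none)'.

-0.241725 (none)

Rules hold: Σm=0, L=12 even, 4≤6≤6.
N = 11·3·13 = 429
Δ = 0!·10!·2!/13! = 1/858
Racah Σ t=0..0: t=0:+1/14400 = 1/14400
⇒ 3j(5 1 6; 0 0 0)² = 6/143, sgn +1
Racah Σ t=0..0: t=0:+1/17280 = 1/17280
⇒ 3j(5 1 6; -1 0 1)² = 35/858, sgn -1
4πI² = N·(3j₀)²·(3jₘ)² = 105/143
I = -1·√(0.734266/4π) = -0.24172507
No selection rule forces the value: the integral is nonzero (none).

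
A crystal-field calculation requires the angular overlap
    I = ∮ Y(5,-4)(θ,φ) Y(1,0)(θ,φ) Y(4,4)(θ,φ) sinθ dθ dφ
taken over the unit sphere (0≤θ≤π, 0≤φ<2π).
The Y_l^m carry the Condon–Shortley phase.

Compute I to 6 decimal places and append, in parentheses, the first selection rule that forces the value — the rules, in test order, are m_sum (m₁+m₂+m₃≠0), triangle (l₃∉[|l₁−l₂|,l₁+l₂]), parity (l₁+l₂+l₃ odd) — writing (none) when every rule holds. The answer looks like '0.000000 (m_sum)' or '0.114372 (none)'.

Rules hold: Σm=0, L=10 even, 4≤4≤6.
N = 11·3·9 = 297
Δ = 2!·8!·0!/11! = 1/495
Racah Σ t=1..1: t=1:−1/576 = -1/576
⇒ 3j(5 1 4; 0 0 0)² = 5/99, sgn -1
Racah Σ t=1..1: t=1:−1/40320 = -1/40320
⇒ 3j(5 1 4; -4 0 4)² = 1/55, sgn -1
4πI² = N·(3j₀)²·(3jₘ)² = 3/11
I = +1·√(0.272727/4π) = 0.14731920
No selection rule forces the value: the integral is nonzero (none).

0.147319 (none)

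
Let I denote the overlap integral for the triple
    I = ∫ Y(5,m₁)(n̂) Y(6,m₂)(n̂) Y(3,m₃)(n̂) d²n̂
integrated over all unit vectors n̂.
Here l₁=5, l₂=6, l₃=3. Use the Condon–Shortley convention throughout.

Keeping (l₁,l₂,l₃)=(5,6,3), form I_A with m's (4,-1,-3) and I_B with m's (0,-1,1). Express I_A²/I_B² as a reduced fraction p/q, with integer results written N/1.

6/7

Same 5,6,3: normalisation and zero-m 3j drop out of the ratio.
A: Δ: 8! 2! 4! / 15! → 1/675675; sum: t=1:−1/241920 = -1/241920; 3j²(5 6 3; 4 -1 -3) = Δ·Π!·Σ² = 4/1001  (sign -1)
B: Δ: 8! 2! 4! / 15! → 1/675675; sum: t=3:−1/5760 t=4:+1/3456 t=5:−1/34560 = 1/11520; 3j²(5 6 3; 0 -1 1) = Δ·Π!·Σ² = 2/429  (sign +1)
I_A²/I_B² = (4/1001)/(2/429) = 6/7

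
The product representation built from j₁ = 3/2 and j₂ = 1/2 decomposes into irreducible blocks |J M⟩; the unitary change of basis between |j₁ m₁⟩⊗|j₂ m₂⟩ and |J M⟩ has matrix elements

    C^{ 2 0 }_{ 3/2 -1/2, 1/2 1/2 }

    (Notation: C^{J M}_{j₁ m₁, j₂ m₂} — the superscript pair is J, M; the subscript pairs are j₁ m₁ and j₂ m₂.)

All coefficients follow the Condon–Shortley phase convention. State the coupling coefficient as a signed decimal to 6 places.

triangle: 0!×3!×1!/5! = 6/120
(j±m)!: 1!×2!×1!×0!×2!×2! = 8
prefactor² = (2J+1)×Δ×N² = 2
  k=0: +1/(0!×0!×2!×1!×1!×0!) = 1/2
Σ = 1/2  ⇒  CG² = 2×(1/2)² = 1/2
CG = +√(1/2) = +0.707107

+√(1/2) ≈ +0.707107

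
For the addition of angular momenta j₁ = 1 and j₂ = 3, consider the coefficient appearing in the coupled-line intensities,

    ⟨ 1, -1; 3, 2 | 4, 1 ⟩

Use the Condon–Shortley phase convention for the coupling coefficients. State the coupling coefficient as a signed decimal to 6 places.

+√(3/28) ≈ +0.327327

j₁+j₂−J=0  J+j₁−j₂=2  J−j₁+j₂=6  j₁+j₂+J+1=9
(j₁±m₁, j₂±m₂, J±M) = (0,2,5,1,5,3)
P² = 43200/7
sum k=0..0:
  [0] +1/240 = 1/240
S = 1/240
C² = P²·S² = 3/28 ; C = +0.327327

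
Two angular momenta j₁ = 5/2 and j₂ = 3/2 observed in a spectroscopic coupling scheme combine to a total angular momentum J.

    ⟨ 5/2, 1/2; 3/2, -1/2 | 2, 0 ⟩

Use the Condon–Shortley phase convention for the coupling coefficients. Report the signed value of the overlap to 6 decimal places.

−√(1/14) ≈ -0.267261

√[5·2!3!1!/7! · 3!2!1!2!2!2!] = √(8/7)
  +(−1)^0/∏(0,2,2,1,1,0)! = 1/4  (running 1/4)
  +(−1)^1/∏(1,1,1,0,2,1)! = -1/2  (running -1/4)
⟨..|..⟩ = √(8/7)·(-1/4) = -0.267261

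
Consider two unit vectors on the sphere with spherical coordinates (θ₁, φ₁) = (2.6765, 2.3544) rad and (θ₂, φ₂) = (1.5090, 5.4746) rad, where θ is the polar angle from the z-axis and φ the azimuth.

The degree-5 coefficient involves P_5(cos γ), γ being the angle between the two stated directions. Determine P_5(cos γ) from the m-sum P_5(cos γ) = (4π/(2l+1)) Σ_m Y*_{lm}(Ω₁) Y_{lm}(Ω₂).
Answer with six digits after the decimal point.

Term-by-term m-sum for l=5 (normalisation 4π/11 = 1.142397):
  term(m=-5) = (-0.003850, -0.000413)   from Y*(Ω₁)=(0.005902, -0.006009), Y(Ω₂)=(-0.285286, -0.360491)
  term(m=-4) = (-0.004757, -0.000408)   from Y*(Ω₁)=(0.053080, -0.000381), Y(Ω₂)=(-0.089565, -0.008331)
  term(m=-3) = (0.064036, 0.004115)   from Y*(Ω₁)=(0.137335, 0.135864), Y(Ω₂)=(0.250629, -0.217979)
  term(m=-2) = (0.043820, 0.001876)   from Y*(Ω₁)=(0.001527, 0.425524), Y(Ω₂)=(0.004778, -0.102961)
  term(m=-1) = (-0.139865, -0.002993)   from Y*(Ω₁)=(-0.326213, 0.327386), Y(Ω₂)=(0.209021, 0.218946)
  term(m=+0) = (0.007959, 0.000000)   from Y*(Ω₁)=(0.074796, -0.000000), Y(Ω₂)=(0.106416, 0.000000)
  term(m=+1) = (-0.139865, 0.002993)   from Y*(Ω₁)=(0.326213, 0.327386), Y(Ω₂)=(-0.209021, 0.218946)
  term(m=+2) = (0.043820, -0.001876)   from Y*(Ω₁)=(0.001527, -0.425524), Y(Ω₂)=(0.004778, 0.102961)
  term(m=+3) = (0.064036, -0.004115)   from Y*(Ω₁)=(-0.137335, 0.135864), Y(Ω₂)=(-0.250629, -0.217979)
  term(m=+4) = (-0.004757, 0.000408)   from Y*(Ω₁)=(0.053080, 0.000381), Y(Ω₂)=(-0.089565, 0.008331)
  term(m=+5) = (-0.003850, 0.000413)   from Y*(Ω₁)=(-0.005902, -0.006009), Y(Ω₂)=(0.285286, -0.360491)
Accumulated sum (-0.073275, 0.000000); after 4π/(2l+1) scaling, (-0.083709, 0.000000) ⇒ P_5 = -0.083709

-0.083709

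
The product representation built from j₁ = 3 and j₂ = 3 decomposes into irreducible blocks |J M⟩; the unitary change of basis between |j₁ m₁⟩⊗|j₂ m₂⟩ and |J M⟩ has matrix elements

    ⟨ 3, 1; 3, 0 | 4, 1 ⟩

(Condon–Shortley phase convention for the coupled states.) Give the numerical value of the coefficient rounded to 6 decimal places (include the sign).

-0.312094  (= −√(15/154))

triangle: 2!*4!*4!/11! = 1152/39916800
(j±m)!: 4!*2!*3!*3!*5!*3! = 1244160
prefactor² = (2J+1)*Δ*N² = 124416/385
  k=0: +1/(0!*2!*2!*3!*2!*1!) = 1/48
  k=1: −1/(1!*1!*1!*2!*3!*2!) = -1/24
  k=2: +1/(2!*0!*0!*1!*4!*3!) = 1/288
Σ = -5/288  ⇒  CG² = 124416/385*(-5/288)² = 15/154
CG = −√(15/154) = -0.312094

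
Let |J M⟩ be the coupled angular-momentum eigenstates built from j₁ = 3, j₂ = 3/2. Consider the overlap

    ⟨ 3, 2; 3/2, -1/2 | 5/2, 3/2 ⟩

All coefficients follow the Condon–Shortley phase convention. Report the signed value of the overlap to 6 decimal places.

+√(1/14) = +0.267261

triangle: 2!×4!×1!/8! = 48/40320
(j±m)!: 5!×1!×1!×2!×4!×1! = 5760
prefactor² = (2J+1)×Δ×N² = 288/7
  k=0: +1/(0!×2!×1!×1!×3!×0!) = 1/12
  k=1: −1/(1!×1!×0!×0!×4!×1!) = -1/24
Σ = 1/24  ⇒  CG² = 288/7×(1/24)² = 1/14
CG = +√(1/14) = +0.267261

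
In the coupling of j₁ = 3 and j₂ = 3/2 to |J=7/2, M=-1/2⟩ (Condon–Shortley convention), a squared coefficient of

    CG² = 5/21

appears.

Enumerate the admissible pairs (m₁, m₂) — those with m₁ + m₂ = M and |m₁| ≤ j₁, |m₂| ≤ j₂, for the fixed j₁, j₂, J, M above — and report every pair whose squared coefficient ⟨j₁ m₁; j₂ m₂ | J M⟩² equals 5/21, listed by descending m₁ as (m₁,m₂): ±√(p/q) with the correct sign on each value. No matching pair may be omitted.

Admissible pairs with m₁+m₂ = M = -1/2: (-2,3/2), (-1,1/2), (0,-1/2), (1,-3/2)
  (m₁,m₂)=(1,-3/2): CG² = 8/21, CG = +√(8/21)
  (m₁,m₂)=(0,-1/2): CG² = 2/21, CG = +√(2/21)
  (m₁,m₂)=(-1,1/2): CG² = 2/7, CG = −√(2/7)
  (m₁,m₂)=(-2,3/2): CG² = 5/21, CG = −√(5/21)   ← matches the target
Pairs with CG² = 5/21: (-2,3/2): −√(5/21)

(-2,3/2): −√(5/21)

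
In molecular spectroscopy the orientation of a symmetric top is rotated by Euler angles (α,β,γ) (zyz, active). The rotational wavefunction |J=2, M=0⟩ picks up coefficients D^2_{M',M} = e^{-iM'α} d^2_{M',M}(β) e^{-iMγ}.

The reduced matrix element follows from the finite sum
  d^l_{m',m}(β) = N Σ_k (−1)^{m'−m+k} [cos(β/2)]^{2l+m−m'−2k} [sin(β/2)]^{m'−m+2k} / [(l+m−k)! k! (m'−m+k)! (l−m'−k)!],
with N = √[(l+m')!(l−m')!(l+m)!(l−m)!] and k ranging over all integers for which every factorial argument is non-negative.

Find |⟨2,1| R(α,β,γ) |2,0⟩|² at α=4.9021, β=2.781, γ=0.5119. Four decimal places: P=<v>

First d^2_{1,0}(β=2.7810), then the phase factors e^{-i(1)α} and e^{-i(0)γ}:
c=cos(2.781000/2)=0.179321, s=sin(2.781000/2)=0.983791; N=√[6·1·2·2]=4.898979
k: max(0,(0)−(1))=0 … min(2+(0),2−(1))=1
  k=0: (−1)^1·4.8990/(2)·0.1793^3·0.9838^1 = -0.013895
  k=1: (−1)^2·4.8990/(2)·0.1793^1·0.9838^3 = +0.418230
d^2_{1,0}(2.7810) = -0.013895 +0.418230 = +0.404334
|D^2_{1,0}|² = |d^2_{1,0}(β)|² = (+0.404334)² = 0.163486 (the z-rotation phases have unit modulus)

P=0.1635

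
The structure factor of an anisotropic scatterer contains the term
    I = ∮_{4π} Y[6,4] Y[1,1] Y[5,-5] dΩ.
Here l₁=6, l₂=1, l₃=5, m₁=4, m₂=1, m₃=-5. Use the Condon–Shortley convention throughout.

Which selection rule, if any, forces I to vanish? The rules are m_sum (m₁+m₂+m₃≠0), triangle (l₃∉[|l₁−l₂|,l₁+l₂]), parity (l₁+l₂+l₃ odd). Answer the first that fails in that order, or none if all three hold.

none

Σmᵢ = 0  ✓
l₃∈[|l₁−l₂|,l₁+l₂]=[5,7], have l₃=5  ✓
Σlᵢ = 12 ⇒ even  ✓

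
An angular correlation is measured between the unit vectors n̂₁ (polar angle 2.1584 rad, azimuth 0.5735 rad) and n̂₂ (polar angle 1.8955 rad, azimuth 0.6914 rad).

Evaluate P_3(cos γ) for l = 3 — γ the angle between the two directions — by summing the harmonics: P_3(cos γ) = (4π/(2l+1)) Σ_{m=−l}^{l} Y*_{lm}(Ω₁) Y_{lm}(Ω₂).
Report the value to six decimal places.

0.772731

Term-by-term m-sum for l=3 (normalisation 4π/7 = 1.795196):
  m=-3: Y*=-0.03587 + 0.23784j  Y=-0.17134 - 0.31112j  product 0.08014 - 0.02959j
  m=-2: Y*=-0.16138 - 0.35772j  Y=-0.05473 + 0.28770j  product 0.11175 - 0.02685j
  m=-1: Y*=0.12124 + 0.07831j  Y=-0.11588 + 0.09591j  product -0.02156 + 0.00255j
  m=+0: Y*=0.30274 + 0.00000j  Y=0.29658 + 0.00000j  product 0.08979 + 0.00000j
  m=+1: Y*=-0.12124 + 0.07831j  Y=0.11588 + 0.09591j  product -0.02156 - 0.00255j
  m=+2: Y*=-0.16138 + 0.35772j  Y=-0.05473 - 0.28770j  product 0.11175 + 0.02685j
  m=+3: Y*=0.03587 + 0.23784j  Y=0.17134 - 0.31112j  product 0.08014 + 0.02959j
Σ over m = 0.43044 - 0.00000j; ×(4π/7) → 0.77273 - 0.00000j. Real part: 0.772731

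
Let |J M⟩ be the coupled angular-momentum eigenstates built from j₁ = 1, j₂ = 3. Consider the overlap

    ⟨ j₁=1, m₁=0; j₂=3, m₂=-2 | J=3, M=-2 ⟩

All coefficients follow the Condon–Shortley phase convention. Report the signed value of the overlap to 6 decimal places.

+√(1/3) ≈ +0.577350

√[7·1!1!5!/8! · 1!1!1!5!1!5!] = √(300)
  +(−1)^0/∏(0,1,1,1,0,4)! = 1/24  (running 1/24)
  +(−1)^1/∏(1,0,0,0,1,5)! = -1/120  (running 1/30)
⟨..|..⟩ = √(300)·(1/30) = +0.577350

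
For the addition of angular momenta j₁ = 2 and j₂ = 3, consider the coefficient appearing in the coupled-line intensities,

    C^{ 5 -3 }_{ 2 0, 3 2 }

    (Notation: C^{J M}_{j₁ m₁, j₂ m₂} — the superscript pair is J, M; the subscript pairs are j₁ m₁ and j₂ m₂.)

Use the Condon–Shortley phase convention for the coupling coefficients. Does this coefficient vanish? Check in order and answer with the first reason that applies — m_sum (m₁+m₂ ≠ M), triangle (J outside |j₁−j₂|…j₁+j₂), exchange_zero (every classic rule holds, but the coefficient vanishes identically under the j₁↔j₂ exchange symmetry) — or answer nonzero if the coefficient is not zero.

m-sum: m₁+m₂ = 0+2 = 2, M = -3  ✗ ⇒ coefficient is 0

m_sum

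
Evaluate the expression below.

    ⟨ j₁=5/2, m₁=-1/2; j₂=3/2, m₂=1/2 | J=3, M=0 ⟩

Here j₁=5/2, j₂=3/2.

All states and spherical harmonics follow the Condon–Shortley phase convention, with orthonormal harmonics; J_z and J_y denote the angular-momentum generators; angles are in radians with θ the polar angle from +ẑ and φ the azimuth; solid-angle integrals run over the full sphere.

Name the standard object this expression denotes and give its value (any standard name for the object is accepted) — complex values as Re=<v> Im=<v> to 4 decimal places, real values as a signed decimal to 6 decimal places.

Clebsch–Gordan coefficient, −√(1/5) ≈ -0.447214

This is a Clebsch–Gordan (vector-coupling) coefficient.
triangle: 1!×4!×2!/8! = 48/40320
(j±m)!: 2!×3!×2!×1!×3!×3! = 864
prefactor² = (2J+1)×Δ×N² = 36/5
  k=0: +1/(0!×1!×3!×2!×1!×0!) = 1/12
  k=1: −1/(1!×0!×2!×1!×2!×1!) = -1/4
Σ = -1/6  ⇒  CG² = 36/5×(-1/6)² = 1/5
CG = −√(1/5) = -0.447214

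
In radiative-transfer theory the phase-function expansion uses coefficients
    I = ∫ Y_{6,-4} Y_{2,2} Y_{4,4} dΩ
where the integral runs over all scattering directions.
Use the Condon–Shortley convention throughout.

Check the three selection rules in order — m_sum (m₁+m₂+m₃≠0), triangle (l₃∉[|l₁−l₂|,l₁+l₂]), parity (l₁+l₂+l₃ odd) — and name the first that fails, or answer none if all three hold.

m₁+m₂+m₃ = -4 + 2 + 4 = 2  ✗
triangle: |6−2|=4 ≤ l₃=4 ≤ 6+2=8
parity: l₁+l₂+l₃ = 12 is even

m_sum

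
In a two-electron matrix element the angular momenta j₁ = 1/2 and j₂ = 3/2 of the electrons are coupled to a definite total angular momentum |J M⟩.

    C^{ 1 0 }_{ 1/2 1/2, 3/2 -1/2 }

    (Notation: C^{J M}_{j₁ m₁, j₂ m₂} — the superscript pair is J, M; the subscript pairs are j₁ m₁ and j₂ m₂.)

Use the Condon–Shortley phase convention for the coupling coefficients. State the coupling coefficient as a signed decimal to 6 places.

j₁+j₂−J=1  J+j₁−j₂=0  J−j₁+j₂=2  j₁+j₂+J+1=4
(j₁±m₁, j₂±m₂, J±M) = (1,0,1,2,1,1)
P² = 1/2
sum k=0..0:
  [0] +1/1 = 1
S = 1
C² = P²·S² = 1/2 ; C = +0.707107

+0.707107  (= +√(1/2))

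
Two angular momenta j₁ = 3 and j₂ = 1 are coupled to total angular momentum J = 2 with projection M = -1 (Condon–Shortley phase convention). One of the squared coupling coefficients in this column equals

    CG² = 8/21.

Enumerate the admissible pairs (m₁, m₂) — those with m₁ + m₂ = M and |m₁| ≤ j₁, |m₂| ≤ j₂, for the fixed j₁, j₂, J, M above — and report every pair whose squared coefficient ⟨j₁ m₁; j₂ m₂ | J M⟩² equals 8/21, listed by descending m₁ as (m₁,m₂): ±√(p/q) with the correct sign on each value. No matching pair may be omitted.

(-1,0): −√(8/21)

Admissible pairs with m₁+m₂ = M = -1: (-2,1), (-1,0), (0,-1)
  (m₁,m₂)=(0,-1): CG² = 1/7, CG = +√(1/7)
  (m₁,m₂)=(-1,0): CG² = 8/21, CG = −√(8/21)   ← matches the target
  (m₁,m₂)=(-2,1): CG² = 10/21, CG = +√(10/21)
Pairs with CG² = 8/21: (-1,0): −√(8/21)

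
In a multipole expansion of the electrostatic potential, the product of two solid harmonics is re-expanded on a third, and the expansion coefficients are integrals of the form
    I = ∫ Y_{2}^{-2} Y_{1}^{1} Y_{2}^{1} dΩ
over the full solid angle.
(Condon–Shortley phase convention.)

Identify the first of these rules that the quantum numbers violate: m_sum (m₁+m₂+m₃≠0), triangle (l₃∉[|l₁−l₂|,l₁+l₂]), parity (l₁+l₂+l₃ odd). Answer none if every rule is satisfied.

Σmᵢ = 0  ✓
l₃∈[|l₁−l₂|,l₁+l₂]=[1,3], have l₃=2  ✓
Σlᵢ = 5 ⇒ odd  ✗

parity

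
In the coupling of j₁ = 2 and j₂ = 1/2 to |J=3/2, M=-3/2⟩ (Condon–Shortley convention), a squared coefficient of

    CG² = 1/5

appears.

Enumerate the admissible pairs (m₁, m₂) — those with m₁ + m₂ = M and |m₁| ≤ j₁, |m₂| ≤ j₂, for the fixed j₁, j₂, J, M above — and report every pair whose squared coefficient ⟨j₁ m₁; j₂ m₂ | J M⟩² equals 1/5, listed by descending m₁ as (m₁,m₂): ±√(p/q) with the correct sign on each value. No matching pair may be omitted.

(-1,-1/2): +√(1/5)

Admissible pairs with m₁+m₂ = M = -3/2: (-2,1/2), (-1,-1/2)
  (m₁,m₂)=(-1,-1/2): CG² = 1/5, CG = +√(1/5)   ← matches the target
  (m₁,m₂)=(-2,1/2): CG² = 4/5, CG = −√(4/5)
Pairs with CG² = 1/5: (-1,-1/2): +√(1/5)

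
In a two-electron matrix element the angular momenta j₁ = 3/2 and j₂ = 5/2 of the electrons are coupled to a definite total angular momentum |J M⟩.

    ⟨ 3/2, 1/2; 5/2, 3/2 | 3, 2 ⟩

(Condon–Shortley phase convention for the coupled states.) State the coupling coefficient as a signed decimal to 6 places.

√[7·1!2!4!/8! · 2!1!4!1!5!1!] = √(48)
  +(−1)^0/∏(0,1,1,4,1,0)! = 1/24  (running 1/24)
  +(−1)^1/∏(1,0,0,3,2,1)! = -1/12  (running -1/24)
⟨..|..⟩ = √(48)·(-1/24) = -0.288675

-0.288675  (= −√(1/12))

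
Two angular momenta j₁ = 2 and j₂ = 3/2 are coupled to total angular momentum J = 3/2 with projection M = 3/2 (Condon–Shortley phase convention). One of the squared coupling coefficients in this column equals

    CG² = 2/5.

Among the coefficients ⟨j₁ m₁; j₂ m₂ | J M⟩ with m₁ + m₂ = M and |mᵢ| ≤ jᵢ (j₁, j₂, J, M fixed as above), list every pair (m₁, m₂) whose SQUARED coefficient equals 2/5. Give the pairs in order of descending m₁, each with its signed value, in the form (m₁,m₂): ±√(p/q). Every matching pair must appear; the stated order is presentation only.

(2,-1/2): +√(2/5); (1,1/2): −√(2/5)

Admissible pairs with m₁+m₂ = M = 3/2: (0,3/2), (1,1/2), (2,-1/2)
  (m₁,m₂)=(2,-1/2): CG² = 2/5, CG = +√(2/5)   ← matches the target
  (m₁,m₂)=(1,1/2): CG² = 2/5, CG = −√(2/5)   ← matches the target
  (m₁,m₂)=(0,3/2): CG² = 1/5, CG = +√(1/5)
Pairs with CG² = 2/5: (2,-1/2): +√(2/5); (1,1/2): −√(2/5)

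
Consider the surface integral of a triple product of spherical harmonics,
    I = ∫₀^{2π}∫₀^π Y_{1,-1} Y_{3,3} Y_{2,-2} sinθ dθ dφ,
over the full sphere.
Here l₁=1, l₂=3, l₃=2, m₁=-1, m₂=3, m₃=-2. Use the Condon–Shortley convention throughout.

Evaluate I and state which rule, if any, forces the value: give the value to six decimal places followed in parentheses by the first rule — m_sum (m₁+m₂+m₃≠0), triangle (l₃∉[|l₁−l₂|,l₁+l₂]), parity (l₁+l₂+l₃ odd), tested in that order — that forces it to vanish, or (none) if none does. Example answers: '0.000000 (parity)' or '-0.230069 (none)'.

Checks pass: Σm=0; 6 even; l₃=2∈[2,4].
(2·1+1)(2·3+1)(2·2+1) = 105
Δ: 2! 0! 4! / 7! → 1/105
sum: t=1:−1/4 = -1/4
3j²(1 3 2; 0 0 0) = Δ·Π!·Σ² = 3/35  (sign -1)
sum: t=2:+1/48 = 1/48
3j²(1 3 2; -1 3 -2) = Δ·Π!·Σ² = 1/7  (sign +1)
combine: 4πI² = 105·3/35·1/7 = 9/7
take √, sign -1: I = -0.31986543
No selection rule forces the value: the integral is nonzero (none).

-0.319865 (none)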